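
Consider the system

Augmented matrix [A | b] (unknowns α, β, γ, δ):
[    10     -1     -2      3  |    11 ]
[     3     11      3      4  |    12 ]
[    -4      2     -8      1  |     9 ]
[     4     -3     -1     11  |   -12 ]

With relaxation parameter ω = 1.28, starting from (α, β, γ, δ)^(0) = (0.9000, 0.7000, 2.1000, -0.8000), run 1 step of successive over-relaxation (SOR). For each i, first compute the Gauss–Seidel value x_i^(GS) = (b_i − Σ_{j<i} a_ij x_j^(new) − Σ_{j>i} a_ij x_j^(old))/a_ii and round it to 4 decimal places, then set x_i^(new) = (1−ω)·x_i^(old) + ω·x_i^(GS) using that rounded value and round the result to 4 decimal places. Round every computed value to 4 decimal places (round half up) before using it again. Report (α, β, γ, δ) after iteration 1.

(2.0904, 0.1099, -3.4587, -2.5094)

Iteration 1:
  α: GS value = (11 - (-1)·0.7000 - (-2)·2.1000 - (3)·-0.8000) / (10) = 1.8300;  α ← (1−ω)·0.9000 + ω·1.8300 = 2.0904
  β: GS value = (12 - (3)·2.0904 - (3)·2.1000 - (4)·-0.8000) / (11) = 0.2390;  β ← (1−ω)·0.7000 + ω·0.2390 = 0.1099
  γ: GS value = (9 - (-4)·2.0904 - (2)·0.1099 - (1)·-0.8000) / (-8) = -2.2427;  γ ← (1−ω)·2.1000 + ω·-2.2427 = -3.4587
  δ: GS value = (-12 - (4)·2.0904 - (-3)·0.1099 - (-1)·-3.4587) / (11) = -2.1355;  δ ← (1−ω)·-0.8000 + ω·-2.1355 = -2.5094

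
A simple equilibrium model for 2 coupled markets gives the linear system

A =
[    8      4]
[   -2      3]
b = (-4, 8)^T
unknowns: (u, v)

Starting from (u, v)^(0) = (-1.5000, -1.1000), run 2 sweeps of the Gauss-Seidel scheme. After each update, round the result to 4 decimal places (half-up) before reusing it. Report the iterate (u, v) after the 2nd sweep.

(-1.8500, 1.4333)

Iteration 1:
  u = (-4 - (4)·-1.1000) / (8) = 0.0500
  v = (8 - (-2)·0.0500) / (3) = 2.7000
Iteration 2:
  u = (-4 - (4)·2.7000) / (8) = -1.8500
  v = (8 - (-2)·-1.8500) / (3) = 1.4333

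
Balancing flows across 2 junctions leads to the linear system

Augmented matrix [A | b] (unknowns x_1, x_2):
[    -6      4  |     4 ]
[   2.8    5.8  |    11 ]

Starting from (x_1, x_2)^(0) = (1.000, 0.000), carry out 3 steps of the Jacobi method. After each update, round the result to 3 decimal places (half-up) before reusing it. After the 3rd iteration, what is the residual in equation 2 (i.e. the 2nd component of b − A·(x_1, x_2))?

Iteration 1:
  x_1 = (4 - (4)·0.000) / (-6) = -0.667
  x_2 = (11 - (2.8)·1.000) / (5.8) = 1.414
Iteration 2:
  x_1 = (4 - (4)·1.414) / (-6) = 0.276
  x_2 = (11 - (2.8)·-0.667) / (5.8) = 2.219
Iteration 3:
  x_1 = (4 - (4)·2.219) / (-6) = 0.813
  x_2 = (11 - (2.8)·0.276) / (5.8) = 1.763
Residual b − A·x = (1.826, -1.502)

-1.502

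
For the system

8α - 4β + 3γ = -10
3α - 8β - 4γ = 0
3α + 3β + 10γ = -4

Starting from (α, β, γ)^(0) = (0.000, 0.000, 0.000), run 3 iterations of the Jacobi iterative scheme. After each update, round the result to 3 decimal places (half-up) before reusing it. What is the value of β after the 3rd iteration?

-0.400

Iteration 1:
  α = (-10 - (-4)·0.000 - (3)·0.000) / (8) = -1.250
  β = (0 - (3)·0.000 - (-4)·0.000) / (-8) = 0.000
  γ = (-4 - (3)·0.000 - (3)·0.000) / (10) = -0.400
Iteration 2:
  α = (-10 - (-4)·0.000 - (3)·-0.400) / (8) = -1.100
  β = (0 - (3)·-1.250 - (-4)·-0.400) / (-8) = -0.269
  γ = (-4 - (3)·-1.250 - (3)·0.000) / (10) = -0.025
Iteration 3:
  α = (-10 - (-4)·-0.269 - (3)·-0.025) / (8) = -1.375
  β = (0 - (3)·-1.100 - (-4)·-0.025) / (-8) = -0.400
  γ = (-4 - (3)·-1.100 - (3)·-0.269) / (10) = 0.011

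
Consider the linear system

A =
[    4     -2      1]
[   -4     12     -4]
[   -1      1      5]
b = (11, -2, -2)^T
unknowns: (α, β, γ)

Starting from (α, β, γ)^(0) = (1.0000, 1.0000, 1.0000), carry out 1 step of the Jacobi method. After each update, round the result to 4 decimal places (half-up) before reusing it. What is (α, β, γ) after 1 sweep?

(3.0000, 0.5000, -0.4000)

Iteration 1:
  α = (11 - (-2)·1.0000 - (1)·1.0000) / (4) = 3.0000
  β = (-2 - (-4)·1.0000 - (-4)·1.0000) / (12) = 0.5000
  γ = (-2 - (-1)·1.0000 - (1)·1.0000) / (5) = -0.4000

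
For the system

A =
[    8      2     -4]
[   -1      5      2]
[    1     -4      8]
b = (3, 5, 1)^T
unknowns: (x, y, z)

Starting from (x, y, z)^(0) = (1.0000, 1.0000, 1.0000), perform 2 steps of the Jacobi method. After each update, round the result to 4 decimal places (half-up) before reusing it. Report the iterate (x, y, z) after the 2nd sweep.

Iteration 1:
  x = (3 - (2)·1.0000 - (-4)·1.0000) / (8) = 0.6250
  y = (5 - (-1)·1.0000 - (2)·1.0000) / (5) = 0.8000
  z = (1 - (1)·1.0000 - (-4)·1.0000) / (8) = 0.5000
Iteration 2:
  x = (3 - (2)·0.8000 - (-4)·0.5000) / (8) = 0.4250
  y = (5 - (-1)·0.6250 - (2)·0.5000) / (5) = 0.9250
  z = (1 - (1)·0.6250 - (-4)·0.8000) / (8) = 0.4469

(0.4250, 0.9250, 0.4469)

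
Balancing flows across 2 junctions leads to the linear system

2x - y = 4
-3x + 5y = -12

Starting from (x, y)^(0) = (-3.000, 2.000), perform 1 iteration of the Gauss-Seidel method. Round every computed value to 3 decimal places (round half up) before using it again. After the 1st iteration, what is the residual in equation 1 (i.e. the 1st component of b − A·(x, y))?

Iteration 1:
  x = (4 - (-1)·2.000) / (2) = 3.000
  y = (-12 - (-3)·3.000) / (5) = -0.600
Residual b − A·x = (-2.600, 0.000)

-2.600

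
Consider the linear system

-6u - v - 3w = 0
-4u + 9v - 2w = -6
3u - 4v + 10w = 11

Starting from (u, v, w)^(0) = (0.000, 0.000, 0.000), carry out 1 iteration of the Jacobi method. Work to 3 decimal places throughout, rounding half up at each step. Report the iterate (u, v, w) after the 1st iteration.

Iteration 1:
  u = (0 - (-1)·0.000 - (-3)·0.000) / (-6) = 0.000
  v = (-6 - (-4)·0.000 - (-2)·0.000) / (9) = -0.667
  w = (11 - (3)·0.000 - (-4)·0.000) / (10) = 1.100

(0.000, -0.667, 1.100)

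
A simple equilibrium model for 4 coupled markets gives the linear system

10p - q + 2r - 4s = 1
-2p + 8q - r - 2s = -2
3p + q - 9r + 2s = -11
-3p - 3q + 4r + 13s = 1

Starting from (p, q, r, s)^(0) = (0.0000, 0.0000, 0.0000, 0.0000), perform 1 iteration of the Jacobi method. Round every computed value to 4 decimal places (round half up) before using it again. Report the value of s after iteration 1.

Iteration 1:
  p = (1 - (-1)·0.0000 - (2)·0.0000 - (-4)·0.0000) / (10) = 0.1000
  q = (-2 - (-2)·0.0000 - (-1)·0.0000 - (-2)·0.0000) / (8) = -0.2500
  r = (-11 - (3)·0.0000 - (1)·0.0000 - (2)·0.0000) / (-9) = 1.2222
  s = (1 - (-3)·0.0000 - (-3)·0.0000 - (4)·0.0000) / (13) = 0.0769

0.0769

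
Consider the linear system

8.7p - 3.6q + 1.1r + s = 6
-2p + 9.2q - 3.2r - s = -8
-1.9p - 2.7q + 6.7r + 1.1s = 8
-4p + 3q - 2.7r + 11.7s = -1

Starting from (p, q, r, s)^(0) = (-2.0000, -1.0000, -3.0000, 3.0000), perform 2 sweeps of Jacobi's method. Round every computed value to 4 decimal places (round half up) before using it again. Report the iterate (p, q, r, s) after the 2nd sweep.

Iteration 1:
  p = (6 - (-3.6)·-1.0000 - (1.1)·-3.0000 - (1)·3.0000) / (8.7) = 0.3103
  q = (-8 - (-2)·-2.0000 - (-3.2)·-3.0000 - (-1)·3.0000) / (9.2) = -2.0217
  r = (8 - (-1.9)·-2.0000 - (-2.7)·-1.0000 - (1.1)·3.0000) / (6.7) = -0.2687
  s = (-1 - (-4)·-2.0000 - (3)·-1.0000 - (-2.7)·-3.0000) / (11.7) = -1.2051
Iteration 2:
  p = (6 - (-3.6)·-2.0217 - (1.1)·-0.2687 - (1)·-1.2051) / (8.7) = 0.0256
  q = (-8 - (-2)·0.3103 - (-3.2)·-0.2687 - (-1)·-1.2051) / (9.2) = -1.0266
  r = (8 - (-1.9)·0.3103 - (-2.7)·-2.0217 - (1.1)·-1.2051) / (6.7) = 0.6652
  s = (-1 - (-4)·0.3103 - (3)·-2.0217 - (-2.7)·-0.2687) / (11.7) = 0.4770

(0.0256, -1.0266, 0.6652, 0.4770)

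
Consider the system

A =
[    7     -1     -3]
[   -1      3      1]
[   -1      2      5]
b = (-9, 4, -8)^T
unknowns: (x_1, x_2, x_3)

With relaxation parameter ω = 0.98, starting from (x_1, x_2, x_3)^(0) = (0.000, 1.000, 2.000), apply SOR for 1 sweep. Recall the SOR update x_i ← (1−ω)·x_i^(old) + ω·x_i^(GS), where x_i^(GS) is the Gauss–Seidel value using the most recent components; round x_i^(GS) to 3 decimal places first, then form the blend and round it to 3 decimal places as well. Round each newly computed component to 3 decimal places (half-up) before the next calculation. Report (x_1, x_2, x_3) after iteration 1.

Iteration 1:
  x_1: GS value = (-9 - (-1)·1.000 - (-3)·2.000) / (7) = -0.286;  x_1 ← (1−ω)·0.000 + ω·-0.286 = -0.280
  x_2: GS value = (4 - (-1)·-0.280 - (1)·2.000) / (3) = 0.573;  x_2 ← (1−ω)·1.000 + ω·0.573 = 0.582
  x_3: GS value = (-8 - (-1)·-0.280 - (2)·0.582) / (5) = -1.889;  x_3 ← (1−ω)·2.000 + ω·-1.889 = -1.811

(-0.280, 0.582, -1.811)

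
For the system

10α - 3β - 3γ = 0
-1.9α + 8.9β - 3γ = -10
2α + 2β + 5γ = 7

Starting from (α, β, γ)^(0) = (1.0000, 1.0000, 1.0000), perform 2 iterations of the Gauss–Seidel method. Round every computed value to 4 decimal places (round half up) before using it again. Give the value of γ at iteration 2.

Iteration 1:
  α = (0 - (-3)·1.0000 - (-3)·1.0000) / (10) = 0.6000
  β = (-10 - (-1.9)·0.6000 - (-3)·1.0000) / (8.9) = -0.6584
  γ = (7 - (2)·0.6000 - (2)·-0.6584) / (5) = 1.4234
Iteration 2:
  α = (0 - (-3)·-0.6584 - (-3)·1.4234) / (10) = 0.2295
  β = (-10 - (-1.9)·0.2295 - (-3)·1.4234) / (8.9) = -0.5948
  γ = (7 - (2)·0.2295 - (2)·-0.5948) / (5) = 1.5461

1.5461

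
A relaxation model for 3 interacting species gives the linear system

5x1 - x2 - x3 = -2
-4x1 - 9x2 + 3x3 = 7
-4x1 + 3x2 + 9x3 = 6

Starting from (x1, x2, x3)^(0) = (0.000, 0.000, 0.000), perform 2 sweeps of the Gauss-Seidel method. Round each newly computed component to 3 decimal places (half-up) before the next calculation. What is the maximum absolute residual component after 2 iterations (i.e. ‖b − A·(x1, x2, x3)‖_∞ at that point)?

0.201

Iteration 1:
  x1 = (-2 - (-1)·0.000 - (-1)·0.000) / (5) = -0.400
  x2 = (7 - (-4)·-0.400 - (3)·0.000) / (-9) = -0.600
  x3 = (6 - (-4)·-0.400 - (3)·-0.600) / (9) = 0.689
Iteration 2:
  x1 = (-2 - (-1)·-0.600 - (-1)·0.689) / (5) = -0.382
  x2 = (7 - (-4)·-0.382 - (3)·0.689) / (-9) = -0.378
  x3 = (6 - (-4)·-0.382 - (3)·-0.378) / (9) = 0.623
Residual b − A·x = (0.155, 0.201, -0.001); ∞-norm = 0.201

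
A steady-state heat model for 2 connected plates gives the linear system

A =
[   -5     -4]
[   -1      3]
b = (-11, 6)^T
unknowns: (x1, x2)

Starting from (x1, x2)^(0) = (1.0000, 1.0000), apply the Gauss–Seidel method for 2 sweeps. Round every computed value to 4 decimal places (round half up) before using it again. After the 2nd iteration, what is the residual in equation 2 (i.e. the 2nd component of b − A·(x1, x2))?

0.0001

Iteration 1:
  x1 = (-11 - (-4)·1.0000) / (-5) = 1.4000
  x2 = (6 - (-1)·1.4000) / (3) = 2.4667
Iteration 2:
  x1 = (-11 - (-4)·2.4667) / (-5) = 0.2266
  x2 = (6 - (-1)·0.2266) / (3) = 2.0755
Residual b − A·x = (-1.5650, 0.0001)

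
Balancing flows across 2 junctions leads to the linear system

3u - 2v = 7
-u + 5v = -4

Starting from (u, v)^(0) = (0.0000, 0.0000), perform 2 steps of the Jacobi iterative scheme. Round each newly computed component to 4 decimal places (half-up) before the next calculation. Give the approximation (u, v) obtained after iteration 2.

(1.8000, -0.3333)

Iteration 1:
  u = (7 - (-2)·0.0000) / (3) = 2.3333
  v = (-4 - (-1)·0.0000) / (5) = -0.8000
Iteration 2:
  u = (7 - (-2)·-0.8000) / (3) = 1.8000
  v = (-4 - (-1)·2.3333) / (5) = -0.3333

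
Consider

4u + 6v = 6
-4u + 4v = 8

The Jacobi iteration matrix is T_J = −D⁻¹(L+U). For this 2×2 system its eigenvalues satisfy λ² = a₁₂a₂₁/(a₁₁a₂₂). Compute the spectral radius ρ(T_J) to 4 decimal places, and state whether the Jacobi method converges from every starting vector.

1.2247

a₁₂a₂₁/(a₁₁a₂₂) = (6)·(-4) / ((4)·(4)) = -1.500000
ρ = √|-1.500000| = √1.500000 = 1.2247
ρ > 1, so Jacobi diverges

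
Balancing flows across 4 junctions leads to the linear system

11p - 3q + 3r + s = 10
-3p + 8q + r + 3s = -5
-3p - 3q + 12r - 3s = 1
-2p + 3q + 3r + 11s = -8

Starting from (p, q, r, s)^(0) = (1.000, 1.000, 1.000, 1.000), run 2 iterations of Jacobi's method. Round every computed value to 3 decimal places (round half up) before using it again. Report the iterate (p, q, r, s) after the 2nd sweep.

Iteration 1:
  p = (10 - (-3)·1.000 - (3)·1.000 - (1)·1.000) / (11) = 0.818
  q = (-5 - (-3)·1.000 - (1)·1.000 - (3)·1.000) / (8) = -0.750
  r = (1 - (-3)·1.000 - (-3)·1.000 - (-3)·1.000) / (12) = 0.833
  s = (-8 - (-2)·1.000 - (3)·1.000 - (3)·1.000) / (11) = -1.091
Iteration 2:
  p = (10 - (-3)·-0.750 - (3)·0.833 - (1)·-1.091) / (11) = 0.577
  q = (-5 - (-3)·0.818 - (1)·0.833 - (3)·-1.091) / (8) = -0.013
  r = (1 - (-3)·0.818 - (-3)·-0.750 - (-3)·-1.091) / (12) = -0.172
  s = (-8 - (-2)·0.818 - (3)·-0.750 - (3)·0.833) / (11) = -0.601

(0.577, -0.013, -0.172, -0.601)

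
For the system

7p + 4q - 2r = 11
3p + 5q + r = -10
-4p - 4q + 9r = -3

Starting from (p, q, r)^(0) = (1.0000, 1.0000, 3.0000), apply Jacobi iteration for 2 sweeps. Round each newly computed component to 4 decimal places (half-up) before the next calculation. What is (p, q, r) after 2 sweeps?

Iteration 1:
  p = (11 - (4)·1.0000 - (-2)·3.0000) / (7) = 1.8571
  q = (-10 - (3)·1.0000 - (1)·3.0000) / (5) = -3.2000
  r = (-3 - (-4)·1.0000 - (-4)·1.0000) / (9) = 0.5556
Iteration 2:
  p = (11 - (4)·-3.2000 - (-2)·0.5556) / (7) = 3.5587
  q = (-10 - (3)·1.8571 - (1)·0.5556) / (5) = -3.2254
  r = (-3 - (-4)·1.8571 - (-4)·-3.2000) / (9) = -0.9302

(3.5587, -3.2254, -0.9302)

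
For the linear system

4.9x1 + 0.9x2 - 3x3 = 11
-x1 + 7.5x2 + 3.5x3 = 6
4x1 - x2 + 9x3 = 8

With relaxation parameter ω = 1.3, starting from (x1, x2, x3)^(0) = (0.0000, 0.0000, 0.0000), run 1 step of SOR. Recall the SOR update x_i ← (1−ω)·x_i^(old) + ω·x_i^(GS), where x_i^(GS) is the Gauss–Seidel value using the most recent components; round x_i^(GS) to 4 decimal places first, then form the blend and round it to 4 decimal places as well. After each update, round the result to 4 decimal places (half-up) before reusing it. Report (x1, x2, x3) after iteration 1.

Iteration 1:
  x1: GS value = (11 - (0.9)·0.0000 - (-3)·0.0000) / (4.9) = 2.2449;  x1 ← (1−ω)·0.0000 + ω·2.2449 = 2.9184
  x2: GS value = (6 - (-1)·2.9184 - (3.5)·0.0000) / (7.5) = 1.1891;  x2 ← (1−ω)·0.0000 + ω·1.1891 = 1.5458
  x3: GS value = (8 - (4)·2.9184 - (-1)·1.5458) / (9) = -0.2364;  x3 ← (1−ω)·0.0000 + ω·-0.2364 = -0.3073

(2.9184, 1.5458, -0.3073)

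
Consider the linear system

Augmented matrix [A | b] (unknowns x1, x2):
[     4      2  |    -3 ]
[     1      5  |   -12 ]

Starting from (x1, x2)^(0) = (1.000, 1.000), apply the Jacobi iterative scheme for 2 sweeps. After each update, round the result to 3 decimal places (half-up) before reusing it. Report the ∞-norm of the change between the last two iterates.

1.800

Iteration 1:
  x1 = (-3 - (2)·1.000) / (4) = -1.250
  x2 = (-12 - (1)·1.000) / (5) = -2.600
Iteration 2:
  x1 = (-3 - (2)·-2.600) / (4) = 0.550
  x2 = (-12 - (1)·-1.250) / (5) = -2.150
Change: (1.800, 0.450) → max |·| = 1.800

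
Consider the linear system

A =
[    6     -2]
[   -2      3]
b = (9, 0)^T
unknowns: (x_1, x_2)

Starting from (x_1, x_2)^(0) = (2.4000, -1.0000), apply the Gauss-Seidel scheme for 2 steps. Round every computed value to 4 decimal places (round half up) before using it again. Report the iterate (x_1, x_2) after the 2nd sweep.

(1.7593, 1.1729)

Iteration 1:
  x_1 = (9 - (-2)·-1.0000) / (6) = 1.1667
  x_2 = (0 - (-2)·1.1667) / (3) = 0.7778
Iteration 2:
  x_1 = (9 - (-2)·0.7778) / (6) = 1.7593
  x_2 = (0 - (-2)·1.7593) / (3) = 1.1729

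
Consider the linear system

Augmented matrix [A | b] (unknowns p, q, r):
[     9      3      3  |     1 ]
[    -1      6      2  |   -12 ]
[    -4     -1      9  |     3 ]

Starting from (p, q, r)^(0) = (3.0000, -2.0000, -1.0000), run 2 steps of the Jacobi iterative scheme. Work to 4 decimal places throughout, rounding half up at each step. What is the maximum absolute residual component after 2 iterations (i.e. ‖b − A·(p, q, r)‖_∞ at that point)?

Iteration 1:
  p = (1 - (3)·-2.0000 - (3)·-1.0000) / (9) = 1.1111
  q = (-12 - (-1)·3.0000 - (2)·-1.0000) / (6) = -1.1667
  r = (3 - (-4)·3.0000 - (-1)·-2.0000) / (9) = 1.4444
Iteration 2:
  p = (1 - (3)·-1.1667 - (3)·1.4444) / (9) = 0.0185
  q = (-12 - (-1)·1.1111 - (2)·1.4444) / (6) = -2.2963
  r = (3 - (-4)·1.1111 - (-1)·-1.1667) / (9) = 0.6975
Residual b − A·x = (5.6299, 0.4013, -5.4998); ∞-norm = 5.6299

5.6299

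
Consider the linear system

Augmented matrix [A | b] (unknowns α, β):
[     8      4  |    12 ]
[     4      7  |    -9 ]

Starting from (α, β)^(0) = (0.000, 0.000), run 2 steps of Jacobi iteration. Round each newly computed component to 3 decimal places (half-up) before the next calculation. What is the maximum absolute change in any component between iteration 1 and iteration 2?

Iteration 1:
  α = (12 - (4)·0.000) / (8) = 1.500
  β = (-9 - (4)·0.000) / (7) = -1.286
Iteration 2:
  α = (12 - (4)·-1.286) / (8) = 2.143
  β = (-9 - (4)·1.500) / (7) = -2.143
Change: (0.643, -0.857) → max |·| = 0.857

0.857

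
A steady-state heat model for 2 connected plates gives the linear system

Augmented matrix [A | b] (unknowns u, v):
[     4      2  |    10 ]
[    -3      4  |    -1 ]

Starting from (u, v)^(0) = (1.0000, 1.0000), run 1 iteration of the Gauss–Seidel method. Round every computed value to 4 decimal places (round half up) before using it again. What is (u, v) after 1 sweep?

(2.0000, 1.2500)

Iteration 1:
  u = (10 - (2)·1.0000) / (4) = 2.0000
  v = (-1 - (-3)·2.0000) / (4) = 1.2500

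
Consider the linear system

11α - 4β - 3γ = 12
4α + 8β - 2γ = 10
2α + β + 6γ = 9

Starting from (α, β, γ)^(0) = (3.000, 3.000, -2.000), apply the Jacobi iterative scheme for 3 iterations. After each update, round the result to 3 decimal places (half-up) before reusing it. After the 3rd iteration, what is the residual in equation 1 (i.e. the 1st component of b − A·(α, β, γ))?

2.936

Iteration 1:
  α = (12 - (-4)·3.000 - (-3)·-2.000) / (11) = 1.636
  β = (10 - (4)·3.000 - (-2)·-2.000) / (8) = -0.750
  γ = (9 - (2)·3.000 - (1)·3.000) / (6) = 0.000
Iteration 2:
  α = (12 - (-4)·-0.750 - (-3)·0.000) / (11) = 0.818
  β = (10 - (4)·1.636 - (-2)·0.000) / (8) = 0.432
  γ = (9 - (2)·1.636 - (1)·-0.750) / (6) = 1.080
Iteration 3:
  α = (12 - (-4)·0.432 - (-3)·1.080) / (11) = 1.543
  β = (10 - (4)·0.818 - (-2)·1.080) / (8) = 1.111
  γ = (9 - (2)·0.818 - (1)·0.432) / (6) = 1.155
Residual b − A·x = (2.936, -2.750, -2.127)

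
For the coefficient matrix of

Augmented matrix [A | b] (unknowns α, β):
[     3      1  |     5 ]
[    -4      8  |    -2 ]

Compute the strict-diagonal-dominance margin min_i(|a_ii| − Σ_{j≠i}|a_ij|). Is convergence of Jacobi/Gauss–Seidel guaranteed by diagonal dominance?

row 1: |3| − (1) = 2
row 2: |8| − (4) = 4
minimum over rows = 2 → strictly diagonally dominant (convergence guaranteed)

2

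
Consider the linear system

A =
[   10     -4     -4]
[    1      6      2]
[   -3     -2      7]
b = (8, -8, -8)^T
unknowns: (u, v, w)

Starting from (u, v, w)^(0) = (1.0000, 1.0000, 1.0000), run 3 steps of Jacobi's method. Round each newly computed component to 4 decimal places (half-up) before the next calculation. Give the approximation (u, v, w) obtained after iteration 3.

Iteration 1:
  u = (8 - (-4)·1.0000 - (-4)·1.0000) / (10) = 1.6000
  v = (-8 - (1)·1.0000 - (2)·1.0000) / (6) = -1.8333
  w = (-8 - (-3)·1.0000 - (-2)·1.0000) / (7) = -0.4286
Iteration 2:
  u = (8 - (-4)·-1.8333 - (-4)·-0.4286) / (10) = -0.1048
  v = (-8 - (1)·1.6000 - (2)·-0.4286) / (6) = -1.4571
  w = (-8 - (-3)·1.6000 - (-2)·-1.8333) / (7) = -0.9809
Iteration 3:
  u = (8 - (-4)·-1.4571 - (-4)·-0.9809) / (10) = -0.1752
  v = (-8 - (1)·-0.1048 - (2)·-0.9809) / (6) = -0.9889
  w = (-8 - (-3)·-0.1048 - (-2)·-1.4571) / (7) = -1.6041

(-0.1752, -0.9889, -1.6041)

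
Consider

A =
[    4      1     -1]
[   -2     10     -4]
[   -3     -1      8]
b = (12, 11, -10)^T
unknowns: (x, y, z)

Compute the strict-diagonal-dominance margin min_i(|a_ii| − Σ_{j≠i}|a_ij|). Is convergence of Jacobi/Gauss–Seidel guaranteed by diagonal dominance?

row 1: |4| − (1+1) = 2
row 2: |10| − (2+4) = 4
row 3: |8| − (3+1) = 4
minimum over rows = 2 → strictly diagonally dominant (convergence guaranteed)

2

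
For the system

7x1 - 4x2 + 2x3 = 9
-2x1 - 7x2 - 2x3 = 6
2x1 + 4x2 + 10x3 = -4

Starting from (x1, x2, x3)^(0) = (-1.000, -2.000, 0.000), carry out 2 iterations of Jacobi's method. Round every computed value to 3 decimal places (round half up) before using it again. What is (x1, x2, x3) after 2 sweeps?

(0.788, -1.069, -0.200)

Iteration 1:
  x1 = (9 - (-4)·-2.000 - (2)·0.000) / (7) = 0.143
  x2 = (6 - (-2)·-1.000 - (-2)·0.000) / (-7) = -0.571
  x3 = (-4 - (2)·-1.000 - (4)·-2.000) / (10) = 0.600
Iteration 2:
  x1 = (9 - (-4)·-0.571 - (2)·0.600) / (7) = 0.788
  x2 = (6 - (-2)·0.143 - (-2)·0.600) / (-7) = -1.069
  x3 = (-4 - (2)·0.143 - (4)·-0.571) / (10) = -0.200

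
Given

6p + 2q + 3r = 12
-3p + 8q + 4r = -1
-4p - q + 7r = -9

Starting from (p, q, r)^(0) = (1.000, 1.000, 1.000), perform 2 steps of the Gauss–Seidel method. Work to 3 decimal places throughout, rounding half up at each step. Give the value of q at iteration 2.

1.092

Iteration 1:
  p = (12 - (2)·1.000 - (3)·1.000) / (6) = 1.167
  q = (-1 - (-3)·1.167 - (4)·1.000) / (8) = -0.187
  r = (-9 - (-4)·1.167 - (-1)·-0.187) / (7) = -0.646
Iteration 2:
  p = (12 - (2)·-0.187 - (3)·-0.646) / (6) = 2.385
  q = (-1 - (-3)·2.385 - (4)·-0.646) / (8) = 1.092
  r = (-9 - (-4)·2.385 - (-1)·1.092) / (7) = 0.233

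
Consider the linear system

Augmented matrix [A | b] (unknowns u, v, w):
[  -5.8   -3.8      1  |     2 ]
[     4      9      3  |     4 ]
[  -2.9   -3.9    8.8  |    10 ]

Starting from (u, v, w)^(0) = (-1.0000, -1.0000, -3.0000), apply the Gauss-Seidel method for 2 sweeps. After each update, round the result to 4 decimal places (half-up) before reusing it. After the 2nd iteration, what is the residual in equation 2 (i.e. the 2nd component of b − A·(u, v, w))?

2.4405

Iteration 1:
  u = (2 - (-3.8)·-1.0000 - (1)·-3.0000) / (-5.8) = -0.2069
  v = (4 - (4)·-0.2069 - (3)·-3.0000) / (9) = 1.5364
  w = (10 - (-2.9)·-0.2069 - (-3.9)·1.5364) / (8.8) = 1.7491
Iteration 2:
  u = (2 - (-3.8)·1.5364 - (1)·1.7491) / (-5.8) = -1.0499
  v = (4 - (4)·-1.0499 - (3)·1.7491) / (9) = 0.3280
  w = (10 - (-2.9)·-1.0499 - (-3.9)·0.3280) / (8.8) = 0.9357
Residual b − A·x = (-3.7787, 2.4405, 0.0003)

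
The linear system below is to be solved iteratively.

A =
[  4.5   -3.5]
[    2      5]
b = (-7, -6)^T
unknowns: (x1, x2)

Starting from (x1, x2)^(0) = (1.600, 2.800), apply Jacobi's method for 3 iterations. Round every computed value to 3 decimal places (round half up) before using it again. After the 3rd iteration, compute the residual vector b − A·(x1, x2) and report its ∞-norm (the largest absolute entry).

Iteration 1:
  x1 = (-7 - (-3.5)·2.800) / (4.5) = 0.622
  x2 = (-6 - (2)·1.600) / (5) = -1.840
Iteration 2:
  x1 = (-7 - (-3.5)·-1.840) / (4.5) = -2.987
  x2 = (-6 - (2)·0.622) / (5) = -1.449
Iteration 3:
  x1 = (-7 - (-3.5)·-1.449) / (4.5) = -2.683
  x2 = (-6 - (2)·-2.987) / (5) = -0.005
Residual b − A·x = (5.056, -0.609); ∞-norm = 5.056

5.056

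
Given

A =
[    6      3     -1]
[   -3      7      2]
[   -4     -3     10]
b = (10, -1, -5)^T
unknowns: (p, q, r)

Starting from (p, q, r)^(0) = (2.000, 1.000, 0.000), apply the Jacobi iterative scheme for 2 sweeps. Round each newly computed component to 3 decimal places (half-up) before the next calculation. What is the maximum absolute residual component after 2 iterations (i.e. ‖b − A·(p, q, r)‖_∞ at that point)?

Iteration 1:
  p = (10 - (3)·1.000 - (-1)·0.000) / (6) = 1.167
  q = (-1 - (-3)·2.000 - (2)·0.000) / (7) = 0.714
  r = (-5 - (-4)·2.000 - (-3)·1.000) / (10) = 0.600
Iteration 2:
  p = (10 - (3)·0.714 - (-1)·0.600) / (6) = 1.410
  q = (-1 - (-3)·1.167 - (2)·0.600) / (7) = 0.186
  r = (-5 - (-4)·1.167 - (-3)·0.714) / (10) = 0.181
Residual b − A·x = (1.163, 1.566, -0.612); ∞-norm = 1.566

1.566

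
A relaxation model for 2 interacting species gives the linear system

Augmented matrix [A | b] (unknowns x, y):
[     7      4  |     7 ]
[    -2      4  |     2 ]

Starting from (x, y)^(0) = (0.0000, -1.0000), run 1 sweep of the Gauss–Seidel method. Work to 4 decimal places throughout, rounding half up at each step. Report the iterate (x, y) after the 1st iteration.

(1.5714, 1.2857)

Iteration 1:
  x = (7 - (4)·-1.0000) / (7) = 1.5714
  y = (2 - (-2)·1.5714) / (4) = 1.2857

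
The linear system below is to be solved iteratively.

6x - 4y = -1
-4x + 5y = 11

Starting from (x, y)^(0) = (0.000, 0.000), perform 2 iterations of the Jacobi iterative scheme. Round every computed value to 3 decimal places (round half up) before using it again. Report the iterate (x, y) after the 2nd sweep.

Iteration 1:
  x = (-1 - (-4)·0.000) / (6) = -0.167
  y = (11 - (-4)·0.000) / (5) = 2.200
Iteration 2:
  x = (-1 - (-4)·2.200) / (6) = 1.300
  y = (11 - (-4)·-0.167) / (5) = 2.066

(1.300, 2.066)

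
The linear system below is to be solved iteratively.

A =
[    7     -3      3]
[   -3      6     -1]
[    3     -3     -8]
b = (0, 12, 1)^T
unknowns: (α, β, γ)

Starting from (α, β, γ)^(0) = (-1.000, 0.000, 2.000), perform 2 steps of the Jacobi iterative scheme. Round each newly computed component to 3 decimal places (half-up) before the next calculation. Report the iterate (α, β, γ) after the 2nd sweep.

(1.000, 1.488, -1.134)

Iteration 1:
  α = (0 - (-3)·0.000 - (3)·2.000) / (7) = -0.857
  β = (12 - (-3)·-1.000 - (-1)·2.000) / (6) = 1.833
  γ = (1 - (3)·-1.000 - (-3)·0.000) / (-8) = -0.500
Iteration 2:
  α = (0 - (-3)·1.833 - (3)·-0.500) / (7) = 1.000
  β = (12 - (-3)·-0.857 - (-1)·-0.500) / (6) = 1.488
  γ = (1 - (3)·-0.857 - (-3)·1.833) / (-8) = -1.134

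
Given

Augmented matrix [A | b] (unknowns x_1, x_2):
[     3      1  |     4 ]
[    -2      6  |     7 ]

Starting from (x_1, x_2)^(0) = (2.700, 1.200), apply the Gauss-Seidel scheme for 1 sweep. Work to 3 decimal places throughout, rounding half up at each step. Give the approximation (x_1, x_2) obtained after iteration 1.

Iteration 1:
  x_1 = (4 - (1)·1.200) / (3) = 0.933
  x_2 = (7 - (-2)·0.933) / (6) = 1.478

(0.933, 1.478)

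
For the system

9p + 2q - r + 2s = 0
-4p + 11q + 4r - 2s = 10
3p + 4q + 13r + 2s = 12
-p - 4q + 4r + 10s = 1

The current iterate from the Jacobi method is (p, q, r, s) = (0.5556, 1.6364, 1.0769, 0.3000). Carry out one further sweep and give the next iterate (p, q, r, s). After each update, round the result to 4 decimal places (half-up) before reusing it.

(-0.3107, 0.7741, 0.2452, 0.3794)

One sweep:
  p = (0 - (2)·1.6364 - (-1)·1.0769 - (2)·0.3000) / (9) = -0.3107
  q = (10 - (-4)·0.5556 - (4)·1.0769 - (-2)·0.3000) / (11) = 0.7741
  r = (12 - (3)·0.5556 - (4)·1.6364 - (2)·0.3000) / (13) = 0.2452
  s = (1 - (-1)·0.5556 - (-4)·1.6364 - (4)·1.0769) / (10) = 0.3794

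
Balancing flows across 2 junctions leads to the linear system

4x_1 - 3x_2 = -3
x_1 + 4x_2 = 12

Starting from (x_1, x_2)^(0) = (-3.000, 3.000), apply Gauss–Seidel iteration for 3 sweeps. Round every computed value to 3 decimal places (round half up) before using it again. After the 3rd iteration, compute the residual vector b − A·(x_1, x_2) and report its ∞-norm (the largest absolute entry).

0.038

Iteration 1:
  x_1 = (-3 - (-3)·3.000) / (4) = 1.500
  x_2 = (12 - (1)·1.500) / (4) = 2.625
Iteration 2:
  x_1 = (-3 - (-3)·2.625) / (4) = 1.219
  x_2 = (12 - (1)·1.219) / (4) = 2.695
Iteration 3:
  x_1 = (-3 - (-3)·2.695) / (4) = 1.271
  x_2 = (12 - (1)·1.271) / (4) = 2.682
Residual b − A·x = (-0.038, 0.001); ∞-norm = 0.038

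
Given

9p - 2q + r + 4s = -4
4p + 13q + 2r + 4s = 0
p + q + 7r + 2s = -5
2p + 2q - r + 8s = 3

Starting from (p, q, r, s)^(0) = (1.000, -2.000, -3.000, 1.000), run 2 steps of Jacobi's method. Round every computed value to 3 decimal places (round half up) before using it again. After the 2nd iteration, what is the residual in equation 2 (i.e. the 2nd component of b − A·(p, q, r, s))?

Iteration 1:
  p = (-4 - (-2)·-2.000 - (1)·-3.000 - (4)·1.000) / (9) = -1.000
  q = (0 - (4)·1.000 - (2)·-3.000 - (4)·1.000) / (13) = -0.154
  r = (-5 - (1)·1.000 - (1)·-2.000 - (2)·1.000) / (7) = -0.857
  s = (3 - (2)·1.000 - (2)·-2.000 - (-1)·-3.000) / (8) = 0.250
Iteration 2:
  p = (-4 - (-2)·-0.154 - (1)·-0.857 - (4)·0.250) / (9) = -0.495
  q = (0 - (4)·-1.000 - (2)·-0.857 - (4)·0.250) / (13) = 0.363
  r = (-5 - (1)·-1.000 - (1)·-0.154 - (2)·0.250) / (7) = -0.621
  s = (3 - (2)·-1.000 - (2)·-0.154 - (-1)·-0.857) / (8) = 0.556
Residual b − A·x = (-0.422, -3.721, -1.633, -1.805)

-3.721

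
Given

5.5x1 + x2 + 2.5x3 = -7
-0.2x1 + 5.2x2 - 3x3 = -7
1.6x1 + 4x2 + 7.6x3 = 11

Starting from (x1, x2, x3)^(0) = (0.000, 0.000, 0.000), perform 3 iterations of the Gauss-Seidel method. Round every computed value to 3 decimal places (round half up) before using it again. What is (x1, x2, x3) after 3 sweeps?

Iteration 1:
  x1 = (-7 - (1)·0.000 - (2.5)·0.000) / (5.5) = -1.273
  x2 = (-7 - (-0.2)·-1.273 - (-3)·0.000) / (5.2) = -1.395
  x3 = (11 - (1.6)·-1.273 - (4)·-1.395) / (7.6) = 2.450
Iteration 2:
  x1 = (-7 - (1)·-1.395 - (2.5)·2.450) / (5.5) = -2.133
  x2 = (-7 - (-0.2)·-2.133 - (-3)·2.450) / (5.2) = -0.015
  x3 = (11 - (1.6)·-2.133 - (4)·-0.015) / (7.6) = 1.904
Iteration 3:
  x1 = (-7 - (1)·-0.015 - (2.5)·1.904) / (5.5) = -2.135
  x2 = (-7 - (-0.2)·-2.135 - (-3)·1.904) / (5.2) = -0.330
  x3 = (11 - (1.6)·-2.135 - (4)·-0.330) / (7.6) = 2.071

(-2.135, -0.330, 2.071)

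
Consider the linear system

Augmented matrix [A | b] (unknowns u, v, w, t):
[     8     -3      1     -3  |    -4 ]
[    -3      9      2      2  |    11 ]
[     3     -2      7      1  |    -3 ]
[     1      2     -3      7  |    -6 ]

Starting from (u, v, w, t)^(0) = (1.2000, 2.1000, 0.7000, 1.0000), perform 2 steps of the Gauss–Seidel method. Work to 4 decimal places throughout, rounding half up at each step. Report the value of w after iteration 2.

Iteration 1:
  u = (-4 - (-3)·2.1000 - (1)·0.7000 - (-3)·1.0000) / (8) = 0.5750
  v = (11 - (-3)·0.5750 - (2)·0.7000 - (2)·1.0000) / (9) = 1.0361
  w = (-3 - (3)·0.5750 - (-2)·1.0361 - (1)·1.0000) / (7) = -0.5218
  t = (-6 - (1)·0.5750 - (2)·1.0361 - (-3)·-0.5218) / (7) = -1.4589
Iteration 2:
  u = (-4 - (-3)·1.0361 - (1)·-0.5218 - (-3)·-1.4589) / (8) = -0.5933
  v = (11 - (-3)·-0.5933 - (2)·-0.5218 - (2)·-1.4589) / (9) = 1.4646
  w = (-3 - (3)·-0.5933 - (-2)·1.4646 - (1)·-1.4589) / (7) = 0.4526
  t = (-6 - (1)·-0.5933 - (2)·1.4646 - (-3)·0.4526) / (7) = -0.9969

0.4526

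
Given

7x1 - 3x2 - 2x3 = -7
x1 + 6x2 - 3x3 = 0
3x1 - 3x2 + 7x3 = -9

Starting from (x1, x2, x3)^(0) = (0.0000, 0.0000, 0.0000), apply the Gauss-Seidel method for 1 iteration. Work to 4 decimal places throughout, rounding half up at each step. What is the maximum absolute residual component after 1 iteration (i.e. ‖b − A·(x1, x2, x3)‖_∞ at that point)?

2.3573

Iteration 1:
  x1 = (-7 - (-3)·0.0000 - (-2)·0.0000) / (7) = -1.0000
  x2 = (0 - (1)·-1.0000 - (-3)·0.0000) / (6) = 0.1667
  x3 = (-9 - (3)·-1.0000 - (-3)·0.1667) / (7) = -0.7857
Residual b − A·x = (-1.0713, -2.3573, 0.0000); ∞-norm = 2.3573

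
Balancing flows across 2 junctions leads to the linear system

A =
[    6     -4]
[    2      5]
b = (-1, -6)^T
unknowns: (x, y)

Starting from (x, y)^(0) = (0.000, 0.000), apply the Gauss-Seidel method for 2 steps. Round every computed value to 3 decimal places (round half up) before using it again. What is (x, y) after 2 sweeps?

Iteration 1:
  x = (-1 - (-4)·0.000) / (6) = -0.167
  y = (-6 - (2)·-0.167) / (5) = -1.133
Iteration 2:
  x = (-1 - (-4)·-1.133) / (6) = -0.922
  y = (-6 - (2)·-0.922) / (5) = -0.831

(-0.922, -0.831)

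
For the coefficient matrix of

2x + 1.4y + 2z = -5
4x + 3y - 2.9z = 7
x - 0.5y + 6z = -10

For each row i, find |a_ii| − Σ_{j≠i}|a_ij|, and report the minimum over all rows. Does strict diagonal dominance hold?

-3.9

row 1: |2| − (1.4+2) = -1.4
row 2: |3| − (4+2.9) = -3.9
row 3: |6| − (1+0.5) = 4.5
minimum over rows = -3.9 → not strictly diagonally dominant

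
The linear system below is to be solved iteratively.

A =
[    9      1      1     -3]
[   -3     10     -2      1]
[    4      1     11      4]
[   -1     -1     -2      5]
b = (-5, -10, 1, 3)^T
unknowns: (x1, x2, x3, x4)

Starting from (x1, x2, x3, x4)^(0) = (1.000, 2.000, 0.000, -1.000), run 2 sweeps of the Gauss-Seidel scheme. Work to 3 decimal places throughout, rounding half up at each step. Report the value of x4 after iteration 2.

0.384

Iteration 1:
  x1 = (-5 - (1)·2.000 - (1)·0.000 - (-3)·-1.000) / (9) = -1.111
  x2 = (-10 - (-3)·-1.111 - (-2)·0.000 - (1)·-1.000) / (10) = -1.233
  x3 = (1 - (4)·-1.111 - (1)·-1.233 - (4)·-1.000) / (11) = 0.971
  x4 = (3 - (-1)·-1.111 - (-1)·-1.233 - (-2)·0.971) / (5) = 0.520
Iteration 2:
  x1 = (-5 - (1)·-1.233 - (1)·0.971 - (-3)·0.520) / (9) = -0.353
  x2 = (-10 - (-3)·-0.353 - (-2)·0.971 - (1)·0.520) / (10) = -0.964
  x3 = (1 - (4)·-0.353 - (1)·-0.964 - (4)·0.520) / (11) = 0.118
  x4 = (3 - (-1)·-0.353 - (-1)·-0.964 - (-2)·0.118) / (5) = 0.384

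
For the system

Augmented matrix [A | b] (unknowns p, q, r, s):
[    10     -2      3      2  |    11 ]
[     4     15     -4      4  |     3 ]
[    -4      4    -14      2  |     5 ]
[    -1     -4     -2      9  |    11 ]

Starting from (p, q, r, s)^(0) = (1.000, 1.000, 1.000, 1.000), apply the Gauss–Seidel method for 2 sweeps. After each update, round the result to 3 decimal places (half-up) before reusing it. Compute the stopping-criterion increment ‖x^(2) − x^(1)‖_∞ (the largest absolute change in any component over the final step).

Iteration 1:
  p = (11 - (-2)·1.000 - (3)·1.000 - (2)·1.000) / (10) = 0.800
  q = (3 - (4)·0.800 - (-4)·1.000 - (4)·1.000) / (15) = -0.013
  r = (5 - (-4)·0.800 - (4)·-0.013 - (2)·1.000) / (-14) = -0.447
  s = (11 - (-1)·0.800 - (-4)·-0.013 - (-2)·-0.447) / (9) = 1.206
Iteration 2:
  p = (11 - (-2)·-0.013 - (3)·-0.447 - (2)·1.206) / (10) = 0.990
  q = (3 - (4)·0.990 - (-4)·-0.447 - (4)·1.206) / (15) = -0.505
  r = (5 - (-4)·0.990 - (4)·-0.505 - (2)·1.206) / (-14) = -0.612
  s = (11 - (-1)·0.990 - (-4)·-0.505 - (-2)·-0.612) / (9) = 0.972
Change: (0.190, -0.492, -0.165, -0.234) → max |·| = 0.492

0.492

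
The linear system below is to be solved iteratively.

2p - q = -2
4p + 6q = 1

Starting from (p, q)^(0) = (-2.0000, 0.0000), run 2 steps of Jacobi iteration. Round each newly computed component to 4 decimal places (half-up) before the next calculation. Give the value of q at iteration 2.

0.8333

Iteration 1:
  p = (-2 - (-1)·0.0000) / (2) = -1.0000
  q = (1 - (4)·-2.0000) / (6) = 1.5000
Iteration 2:
  p = (-2 - (-1)·1.5000) / (2) = -0.2500
  q = (1 - (4)·-1.0000) / (6) = 0.8333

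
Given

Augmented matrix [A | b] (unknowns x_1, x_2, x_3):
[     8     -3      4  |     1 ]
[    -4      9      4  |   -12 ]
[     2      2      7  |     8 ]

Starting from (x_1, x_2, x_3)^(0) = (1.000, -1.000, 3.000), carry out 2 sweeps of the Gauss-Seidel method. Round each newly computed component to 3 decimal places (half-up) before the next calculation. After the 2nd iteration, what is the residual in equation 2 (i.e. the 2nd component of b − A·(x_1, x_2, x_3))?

Iteration 1:
  x_1 = (1 - (-3)·-1.000 - (4)·3.000) / (8) = -1.750
  x_2 = (-12 - (-4)·-1.750 - (4)·3.000) / (9) = -3.444
  x_3 = (8 - (2)·-1.750 - (2)·-3.444) / (7) = 2.627
Iteration 2:
  x_1 = (1 - (-3)·-3.444 - (4)·2.627) / (8) = -2.480
  x_2 = (-12 - (-4)·-2.480 - (4)·2.627) / (9) = -3.603
  x_3 = (8 - (2)·-2.480 - (2)·-3.603) / (7) = 2.881
Residual b − A·x = (-1.493, -1.017, -0.001)

-1.017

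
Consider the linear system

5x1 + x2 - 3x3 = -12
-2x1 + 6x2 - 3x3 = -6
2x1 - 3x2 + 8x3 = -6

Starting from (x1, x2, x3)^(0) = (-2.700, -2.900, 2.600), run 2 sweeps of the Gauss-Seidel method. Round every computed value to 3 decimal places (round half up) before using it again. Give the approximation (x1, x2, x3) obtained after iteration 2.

Iteration 1:
  x1 = (-12 - (1)·-2.900 - (-3)·2.600) / (5) = -0.260
  x2 = (-6 - (-2)·-0.260 - (-3)·2.600) / (6) = 0.213
  x3 = (-6 - (2)·-0.260 - (-3)·0.213) / (8) = -0.605
Iteration 2:
  x1 = (-12 - (1)·0.213 - (-3)·-0.605) / (5) = -2.806
  x2 = (-6 - (-2)·-2.806 - (-3)·-0.605) / (6) = -2.238
  x3 = (-6 - (2)·-2.806 - (-3)·-2.238) / (8) = -0.888

(-2.806, -2.238, -0.888)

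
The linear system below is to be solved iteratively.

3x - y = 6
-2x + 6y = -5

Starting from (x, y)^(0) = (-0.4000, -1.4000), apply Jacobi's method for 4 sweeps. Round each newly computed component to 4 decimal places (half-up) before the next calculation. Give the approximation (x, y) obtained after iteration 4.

(1.9086, -0.2025)

Iteration 1:
  x = (6 - (-1)·-1.4000) / (3) = 1.5333
  y = (-5 - (-2)·-0.4000) / (6) = -0.9667
Iteration 2:
  x = (6 - (-1)·-0.9667) / (3) = 1.6778
  y = (-5 - (-2)·1.5333) / (6) = -0.3222
Iteration 3:
  x = (6 - (-1)·-0.3222) / (3) = 1.8926
  y = (-5 - (-2)·1.6778) / (6) = -0.2741
Iteration 4:
  x = (6 - (-1)·-0.2741) / (3) = 1.9086
  y = (-5 - (-2)·1.8926) / (6) = -0.2025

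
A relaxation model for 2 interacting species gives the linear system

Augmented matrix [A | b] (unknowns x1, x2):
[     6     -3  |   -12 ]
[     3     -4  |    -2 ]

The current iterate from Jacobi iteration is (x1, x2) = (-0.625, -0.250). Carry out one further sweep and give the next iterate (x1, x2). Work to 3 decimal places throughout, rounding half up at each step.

One sweep:
  x1 = (-12 - (-3)·-0.250) / (6) = -2.125
  x2 = (-2 - (3)·-0.625) / (-4) = 0.031

(-2.125, 0.031)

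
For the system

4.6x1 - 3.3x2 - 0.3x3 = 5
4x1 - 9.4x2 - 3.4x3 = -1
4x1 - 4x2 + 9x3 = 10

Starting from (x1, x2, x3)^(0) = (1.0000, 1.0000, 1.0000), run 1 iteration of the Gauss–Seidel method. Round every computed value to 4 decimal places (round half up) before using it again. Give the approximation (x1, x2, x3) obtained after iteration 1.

(1.8696, 0.5403, 0.5203)

Iteration 1:
  x1 = (5 - (-3.3)·1.0000 - (-0.3)·1.0000) / (4.6) = 1.8696
  x2 = (-1 - (4)·1.8696 - (-3.4)·1.0000) / (-9.4) = 0.5403
  x3 = (10 - (4)·1.8696 - (-4)·0.5403) / (9) = 0.5203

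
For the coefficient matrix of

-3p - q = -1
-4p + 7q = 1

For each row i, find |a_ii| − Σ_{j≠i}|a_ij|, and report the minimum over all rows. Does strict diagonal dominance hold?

row 1: |-3| − (1) = 2
row 2: |7| − (4) = 3
minimum over rows = 2 → strictly diagonally dominant (convergence guaranteed)

2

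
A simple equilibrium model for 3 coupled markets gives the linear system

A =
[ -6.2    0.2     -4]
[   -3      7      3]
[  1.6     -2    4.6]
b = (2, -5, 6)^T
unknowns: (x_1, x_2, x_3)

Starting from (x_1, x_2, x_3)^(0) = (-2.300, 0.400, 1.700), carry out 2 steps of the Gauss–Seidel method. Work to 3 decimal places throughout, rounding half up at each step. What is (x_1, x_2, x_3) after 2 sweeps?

(-0.972, -1.518, 0.982)

Iteration 1:
  x_1 = (2 - (0.2)·0.400 - (-4)·1.700) / (-6.2) = -1.406
  x_2 = (-5 - (-3)·-1.406 - (3)·1.700) / (7) = -2.045
  x_3 = (6 - (1.6)·-1.406 - (-2)·-2.045) / (4.6) = 0.904
Iteration 2:
  x_1 = (2 - (0.2)·-2.045 - (-4)·0.904) / (-6.2) = -0.972
  x_2 = (-5 - (-3)·-0.972 - (3)·0.904) / (7) = -1.518
  x_3 = (6 - (1.6)·-0.972 - (-2)·-1.518) / (4.6) = 0.982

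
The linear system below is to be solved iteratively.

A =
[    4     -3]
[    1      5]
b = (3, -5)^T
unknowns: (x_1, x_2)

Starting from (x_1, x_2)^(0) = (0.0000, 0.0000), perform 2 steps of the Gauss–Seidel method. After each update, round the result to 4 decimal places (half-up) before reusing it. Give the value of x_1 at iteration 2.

Iteration 1:
  x_1 = (3 - (-3)·0.0000) / (4) = 0.7500
  x_2 = (-5 - (1)·0.7500) / (5) = -1.1500
Iteration 2:
  x_1 = (3 - (-3)·-1.1500) / (4) = -0.1125
  x_2 = (-5 - (1)·-0.1125) / (5) = -0.9775

-0.1125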